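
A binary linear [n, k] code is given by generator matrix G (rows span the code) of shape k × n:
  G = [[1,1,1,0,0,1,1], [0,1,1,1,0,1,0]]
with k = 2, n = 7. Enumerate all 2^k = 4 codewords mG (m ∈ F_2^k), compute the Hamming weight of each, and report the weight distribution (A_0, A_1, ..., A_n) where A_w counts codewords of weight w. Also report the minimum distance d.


Weight distribution: A_0 = 1, A_3 = 1, A_4 = 1, A_5 = 1. Minimum distance d = 3.

Enumerate all 2^2 = 4 messages m ∈ F_2^2.
For each, compute codeword c = mG in F_2^7, then tally its weight.
  m = 00 → c = 0000000, weight = 0.
  m = 10 → c = 1110011, weight = 5.
  m = 01 → c = 0111010, weight = 4.
  m = 11 → c = 1001001, weight = 3.
Tally weights:
  weight 0: 1 codewords.
  weight 3: 1 codewords.
  weight 4: 1 codewords.
  weight 5: 1 codewords.
Minimum distance d = smallest w > 0 with A_w > 0 = 3.
Sanity: Σ A_w = 4 = 2^2 = 4 ✓.


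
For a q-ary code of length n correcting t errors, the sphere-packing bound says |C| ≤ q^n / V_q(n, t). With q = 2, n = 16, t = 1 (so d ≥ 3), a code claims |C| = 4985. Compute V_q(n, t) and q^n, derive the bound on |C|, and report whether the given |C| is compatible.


V_q(n, t) = 17, q^n = 65536, Hamming bound = 3855, |C| = 4985 > bound (violated).

Step 1: Compute V_q(n, t) = Σ_{j=0}^1 C(n, j) (q−1)^j.
  j = 0: C(16,0)·(1)^0 = 1·1 = 1.
  j = 1: C(16,1)·(1)^1 = 16·1 = 16.
  V_q(n, t) = 1 + 16 = 17.
Step 2: q^n = 2^16 = 65536.
Step 3: Hamming bound ⌊q^n / V_q(n,t)⌋ = ⌊65536/17⌋ = 3855.
Step 4: Compare |C| = 4985 to 3855: violated.
The claimed |C| lies above the Hamming bound, so no 2-ary code of length 16 with d ≥ 3 can have 4985 codewords.


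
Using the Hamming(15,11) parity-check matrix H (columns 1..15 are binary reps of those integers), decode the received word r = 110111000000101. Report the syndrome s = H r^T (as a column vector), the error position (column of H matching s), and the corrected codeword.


s = (0, 1, 1, 0)^T, error position = 6, corrected codeword c = 110110000000101

Compute s = H r^T mod 2 one row at a time:
  s_1 = 0 + 0 + 0 + 0 + 0 + 1 + 0 + 1 = 2 ≡ 0 (mod 2).
  s_2 = 1 + 1 + 1 + 0 + 0 + 1 + 0 + 1 = 5 ≡ 1 (mod 2).
  s_3 = 1 + 0 + 1 + 0 + 0 + 0 + 0 + 1 = 3 ≡ 1 (mod 2).
  s_4 = 1 + 0 + 1 + 0 + 0 + 0 + 1 + 1 = 4 ≡ 0 (mod 2).
s = (0, 1, 1, 0)^T — this equals column 6 of H (binary 0110), so error is at position 6.
Correct: flip bit 6 of r = 110111000000101 to get c = 110110000000101.


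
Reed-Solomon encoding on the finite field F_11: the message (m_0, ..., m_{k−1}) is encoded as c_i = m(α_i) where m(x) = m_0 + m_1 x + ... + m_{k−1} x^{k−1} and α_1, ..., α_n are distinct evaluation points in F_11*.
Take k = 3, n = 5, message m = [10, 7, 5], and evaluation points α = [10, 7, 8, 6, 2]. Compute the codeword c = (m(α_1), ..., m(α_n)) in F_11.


c = [8, 7, 1, 1, 0]

Message polynomial: m(x) = 10 + 7·x + 5·x^2 (mod 11).
For each evaluation point α_i, compute m(α_i) mod 11:
  α_1 = 10: Horner steps 5 → 2 → 8, so m(10) = 8.
  α_2 = 7: Horner steps 5 → 9 → 7, so m(7) = 7.
  α_3 = 8: Horner steps 5 → 3 → 1, so m(8) = 1.
  α_4 = 6: Horner steps 5 → 4 → 1, so m(6) = 1.
  α_5 = 2: Horner steps 5 → 6 → 0, so m(2) = 0.
Codeword c = [8, 7, 1, 1, 0] ∈ F_11^5.


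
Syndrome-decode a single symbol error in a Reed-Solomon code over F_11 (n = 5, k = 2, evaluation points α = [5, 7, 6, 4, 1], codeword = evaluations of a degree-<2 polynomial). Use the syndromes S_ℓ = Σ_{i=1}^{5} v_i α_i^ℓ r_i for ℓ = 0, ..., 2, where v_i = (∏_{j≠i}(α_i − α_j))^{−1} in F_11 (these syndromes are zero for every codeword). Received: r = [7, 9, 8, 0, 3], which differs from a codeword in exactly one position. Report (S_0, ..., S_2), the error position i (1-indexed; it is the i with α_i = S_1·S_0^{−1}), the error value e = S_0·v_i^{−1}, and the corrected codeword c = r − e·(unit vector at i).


S = (4, 5, 9), error at position 4, error magnitude e = 5, c = [7, 9, 8, 6, 3].

Step 1: column multipliers v_i = (∏_{j≠i}(α_i − α_j))^{−1} mod 11.
  i = 1 (α = 5): (5−7)(5−6)(5−4)(5−1) = (−2)·(−1)·1·4 = 8 ≡ 8, so v_1 = 8^{−1} = 7 (mod 11).
  i = 2 (α = 7): (7−5)(7−6)(7−4)(7−1) = 2·1·3·6 = 36 ≡ 3, so v_2 = 3^{−1} = 4 (mod 11).
  i = 3 (α = 6): (6−5)(6−7)(6−4)(6−1) = 1·(−1)·2·5 = −10 ≡ 1, so v_3 = 1^{−1} = 1 (mod 11).
  i = 4 (α = 4): (4−5)(4−7)(4−6)(4−1) = (−1)·(−3)·(−2)·3 = −18 ≡ 4, so v_4 = 4^{−1} = 3 (mod 11).
  i = 5 (α = 1): (1−5)(1−7)(1−6)(1−4) = (−4)·(−6)·(−5)·(−3) = 360 ≡ 8, so v_5 = 8^{−1} = 7 (mod 11).
  v = [7, 4, 1, 3, 7].
Step 2: syndromes of r = [7, 9, 8, 0, 3] (all sums mod 11).
  S_0 = Σ v_i r_i = 7·7 + 4·9 + 1·8 + 3·0 + 7·3 = 114 ≡ 4.
  S_1 = Σ v_i α_i r_i = 7·5·7 + 4·7·9 + 1·6·8 + 3·4·0 + 7·1·3 = 566 ≡ 5.
  α_i^2 mod 11 = [3, 5, 3, 5, 1].
  S_2 = Σ v_i α_i^2 r_i = 7·3·7 + 4·5·9 + 1·3·8 + 3·5·0 + 7·1·3 = 372 ≡ 9.
  S = (4, 5, 9) ≠ 0, so r is not a codeword (an error is present).
Step 3: locate the error. For a single error e at position i, S_ℓ = v_i·e·α_i^ℓ, so α_err = S_1/S_0.
  S_0^{−1} = 4^{−1} = 3 (mod 11), so α_err = 5·3 = 15 ≡ 4 = α_4. Error position i = 4.
  Consistency check: S_2/S_1 = 9·9 = 81 ≡ 4 = α_err ✓ (single-error assumption holds).
Step 4: error magnitude e = S_0/v_4 = S_0·∏_{j≠4}(α_4 − α_j) = 4·4 = 16 ≡ 5 (mod 11).
Step 5: correct position 4: c_4 = r_4 − e = 0 − 5 ≡ 6 (mod 11). Hence c = [7, 9, 8, 6, 3].
  Check: interpolating c through the α_i gives m(x) = 2 + 1·x (degree < 2) with m(α_i) = c_i for every i, so c is indeed a codeword.


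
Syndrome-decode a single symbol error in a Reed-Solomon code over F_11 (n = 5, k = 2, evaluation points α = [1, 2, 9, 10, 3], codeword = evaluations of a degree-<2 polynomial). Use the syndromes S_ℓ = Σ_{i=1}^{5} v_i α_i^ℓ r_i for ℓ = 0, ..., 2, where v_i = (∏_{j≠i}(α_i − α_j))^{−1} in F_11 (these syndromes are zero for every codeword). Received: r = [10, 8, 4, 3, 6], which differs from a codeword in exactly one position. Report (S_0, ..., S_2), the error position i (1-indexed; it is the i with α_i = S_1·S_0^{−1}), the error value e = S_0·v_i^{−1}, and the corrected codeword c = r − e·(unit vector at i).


S = (2, 7, 8), error at position 3, error magnitude e = 10, c = [10, 8, 5, 3, 6].

Step 1: column multipliers v_i = (∏_{j≠i}(α_i − α_j))^{−1} mod 11.
  i = 1 (α = 1): (1−2)(1−9)(1−10)(1−3) = (−1)·(−8)·(−9)·(−2) = 144 ≡ 1, so v_1 = 1^{−1} = 1 (mod 11).
  i = 2 (α = 2): (2−1)(2−9)(2−10)(2−3) = 1·(−7)·(−8)·(−1) = −56 ≡ 10, so v_2 = 10^{−1} = 10 (mod 11).
  i = 3 (α = 9): (9−1)(9−2)(9−10)(9−3) = 8·7·(−1)·6 = −336 ≡ 5, so v_3 = 5^{−1} = 9 (mod 11).
  i = 4 (α = 10): (10−1)(10−2)(10−9)(10−3) = 9·8·1·7 = 504 ≡ 9, so v_4 = 9^{−1} = 5 (mod 11).
  i = 5 (α = 3): (3−1)(3−2)(3−9)(3−10) = 2·1·(−6)·(−7) = 84 ≡ 7, so v_5 = 7^{−1} = 8 (mod 11).
  v = [1, 10, 9, 5, 8].
Step 2: syndromes of r = [10, 8, 4, 3, 6] (all sums mod 11).
  S_0 = Σ v_i r_i = 1·10 + 10·8 + 9·4 + 5·3 + 8·6 = 189 ≡ 2.
  S_1 = Σ v_i α_i r_i = 1·1·10 + 10·2·8 + 9·9·4 + 5·10·3 + 8·3·6 = 788 ≡ 7.
  α_i^2 mod 11 = [1, 4, 4, 1, 9].
  S_2 = Σ v_i α_i^2 r_i = 1·1·10 + 10·4·8 + 9·4·4 + 5·1·3 + 8·9·6 = 921 ≡ 8.
  S = (2, 7, 8) ≠ 0, so r is not a codeword (an error is present).
Step 3: locate the error. For a single error e at position i, S_ℓ = v_i·e·α_i^ℓ, so α_err = S_1/S_0.
  S_0^{−1} = 2^{−1} = 6 (mod 11), so α_err = 7·6 = 42 ≡ 9 = α_3. Error position i = 3.
  Consistency check: S_2/S_1 = 8·8 = 64 ≡ 9 = α_err ✓ (single-error assumption holds).
Step 4: error magnitude e = S_0/v_3 = S_0·∏_{j≠3}(α_3 − α_j) = 2·5 = 10 ≡ 10 (mod 11).
Step 5: correct position 3: c_3 = r_3 − e = 4 − 10 ≡ 5 (mod 11). Hence c = [10, 8, 5, 3, 6].
  Check: interpolating c through the α_i gives m(x) = 1 + 9·x (degree < 2) with m(α_i) = c_i for every i, so c is indeed a codeword.


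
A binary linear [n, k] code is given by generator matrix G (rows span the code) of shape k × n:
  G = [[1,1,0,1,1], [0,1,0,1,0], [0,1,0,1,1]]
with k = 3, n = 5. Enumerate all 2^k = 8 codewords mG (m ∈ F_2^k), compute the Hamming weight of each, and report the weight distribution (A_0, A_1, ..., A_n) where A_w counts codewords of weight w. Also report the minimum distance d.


Weight distribution: A_0 = 1, A_1 = 2, A_2 = 2, A_3 = 2, A_4 = 1. Minimum distance d = 1.

Enumerate all 2^3 = 8 messages m ∈ F_2^3.
For each, compute codeword c = mG in F_2^5, then tally its weight.
  m = 000 → c = 00000, weight = 0.
  m = 100 → c = 11011, weight = 4.
  m = 010 → c = 01010, weight = 2.
  m = 110 → c = 10001, weight = 2.
  m = 001 → c = 01011, weight = 3.
  m = 101 → c = 10000, weight = 1.
  m = 011 → c = 00001, weight = 1.
  m = 111 → c = 11010, weight = 3.
Tally weights:
  weight 0: 1 codewords.
  weight 1: 2 codewords.
  weight 2: 2 codewords.
  weight 3: 2 codewords.
  weight 4: 1 codewords.
Minimum distance d = smallest w > 0 with A_w > 0 = 1.
Sanity: Σ A_w = 8 = 2^3 = 8 ✓.


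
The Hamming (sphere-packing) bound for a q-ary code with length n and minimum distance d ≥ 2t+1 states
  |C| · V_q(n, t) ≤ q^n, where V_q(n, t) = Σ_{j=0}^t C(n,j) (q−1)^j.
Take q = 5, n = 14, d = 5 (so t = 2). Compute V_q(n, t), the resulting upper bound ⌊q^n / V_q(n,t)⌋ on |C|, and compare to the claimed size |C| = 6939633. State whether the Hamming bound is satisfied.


V_q(n, t) = 1513, q^n = 6103515625, Hamming bound = 4034048, |C| = 6939633 > bound (violated).

Step 1: Compute V_q(n, t) = Σ_{j=0}^2 C(n, j) (q−1)^j.
  j = 0: C(14,0)·(4)^0 = 1·1 = 1.
  j = 1: C(14,1)·(4)^1 = 14·4 = 56.
  j = 2: C(14,2)·(4)^2 = 91·16 = 1456.
  V_q(n, t) = 1 + 56 + 1456 = 1513.
Step 2: q^n = 5^14 = 6103515625.
Step 3: Hamming bound ⌊q^n / V_q(n,t)⌋ = ⌊6103515625/1513⌋ = 4034048.
Step 4: Compare |C| = 6939633 to 4034048: violated.
The claimed |C| lies above the Hamming bound, so no 5-ary code of length 14 with d ≥ 5 can have 6939633 codewords.


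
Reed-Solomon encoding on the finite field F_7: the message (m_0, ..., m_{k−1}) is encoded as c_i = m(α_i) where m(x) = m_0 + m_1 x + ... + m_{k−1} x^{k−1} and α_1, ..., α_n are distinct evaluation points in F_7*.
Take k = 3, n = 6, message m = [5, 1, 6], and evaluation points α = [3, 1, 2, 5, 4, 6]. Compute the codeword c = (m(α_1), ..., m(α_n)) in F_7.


c = [6, 5, 3, 6, 0, 3]

Message polynomial: m(x) = 5 + 1·x + 6·x^2 (mod 7).
For each evaluation point α_i, compute m(α_i) mod 7:
  α_1 = 3: Horner steps 6 → 5 → 6, so m(3) = 6.
  α_2 = 1: Horner steps 6 → 0 → 5, so m(1) = 5.
  α_3 = 2: Horner steps 6 → 6 → 3, so m(2) = 3.
  α_4 = 5: Horner steps 6 → 3 → 6, so m(5) = 6.
  α_5 = 4: Horner steps 6 → 4 → 0, so m(4) = 0.
  α_6 = 6: Horner steps 6 → 2 → 3, so m(6) = 3.
Codeword c = [6, 5, 3, 6, 0, 3] ∈ F_7^6.


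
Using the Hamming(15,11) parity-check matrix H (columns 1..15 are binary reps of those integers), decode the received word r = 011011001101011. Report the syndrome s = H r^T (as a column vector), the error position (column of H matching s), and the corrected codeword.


s = (1, 1, 0, 0)^T, error position = 12, corrected codeword c = 011011001100011

Compute s = H r^T mod 2 one row at a time:
  s_1 = 0 + 1 + 1 + 0 + 1 + 0 + 1 + 1 = 5 ≡ 1 (mod 2).
  s_2 = 0 + 1 + 1 + 0 + 1 + 0 + 1 + 1 = 5 ≡ 1 (mod 2).
  s_3 = 1 + 1 + 1 + 0 + 1 + 0 + 1 + 1 = 6 ≡ 0 (mod 2).
  s_4 = 0 + 1 + 1 + 0 + 1 + 0 + 0 + 1 = 4 ≡ 0 (mod 2).
s = (1, 1, 0, 0)^T — this equals column 12 of H (binary 1100), so error is at position 12.
Correct: flip bit 12 of r = 011011001101011 to get c = 011011001100011.


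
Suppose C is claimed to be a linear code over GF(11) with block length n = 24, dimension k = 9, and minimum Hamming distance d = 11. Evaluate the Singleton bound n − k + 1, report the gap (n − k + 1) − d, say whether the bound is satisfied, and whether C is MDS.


Singleton RHS = n − k + 1 = 16, slack = 5, bound satisfied, not MDS.

Singleton bound: d ≤ n − k + 1.
Here n = 24, k = 9, so n − k + 1 = 16.
Given d = 11, check d ≤ 16: YES.
Slack = (n − k + 1) − d = 5.
The code is NOT MDS (slack = 5 > 0).
Description: the claimed parameters are [24, 9, 11]_11; such a code would be non-MDS.


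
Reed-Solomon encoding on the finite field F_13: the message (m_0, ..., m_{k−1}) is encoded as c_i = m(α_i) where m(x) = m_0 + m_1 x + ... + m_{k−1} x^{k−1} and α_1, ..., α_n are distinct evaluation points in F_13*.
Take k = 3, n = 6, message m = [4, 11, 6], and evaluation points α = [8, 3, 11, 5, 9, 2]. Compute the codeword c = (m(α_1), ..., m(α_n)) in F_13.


c = [8, 0, 6, 1, 4, 11]

Message polynomial: m(x) = 4 + 11·x + 6·x^2 (mod 13).
For each evaluation point α_i, compute m(α_i) mod 13:
  α_1 = 8: Horner steps 6 → 7 → 8, so m(8) = 8.
  α_2 = 3: Horner steps 6 → 3 → 0, so m(3) = 0.
  α_3 = 11: Horner steps 6 → 12 → 6, so m(11) = 6.
  α_4 = 5: Horner steps 6 → 2 → 1, so m(5) = 1.
  α_5 = 9: Horner steps 6 → 0 → 4, so m(9) = 4.
  α_6 = 2: Horner steps 6 → 10 → 11, so m(2) = 11.
Codeword c = [8, 0, 6, 1, 4, 11] ∈ F_13^6.


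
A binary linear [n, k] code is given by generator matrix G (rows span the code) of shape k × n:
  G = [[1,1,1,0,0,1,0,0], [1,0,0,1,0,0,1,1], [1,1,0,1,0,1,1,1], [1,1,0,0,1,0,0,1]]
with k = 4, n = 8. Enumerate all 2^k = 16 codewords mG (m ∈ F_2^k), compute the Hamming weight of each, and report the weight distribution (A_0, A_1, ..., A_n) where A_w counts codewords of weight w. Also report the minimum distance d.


Weight distribution: A_0 = 1, A_2 = 2, A_4 = 9, A_6 = 4. Minimum distance d = 2.

Enumerate all 2^4 = 16 messages m ∈ F_2^4.
For each, compute codeword c = mG in F_2^8, then tally its weight.
  m = 0000 → c = 00000000, weight = 0.
  m = 1000 → c = 11100100, weight = 4.
  m = 0100 → c = 10010011, weight = 4.
  m = 1100 → c = 01110111, weight = 6.
  m = 0010 → c = 11010111, weight = 6.
  m = 1010 → c = 00110011, weight = 4.
  m = 0110 → c = 01000100, weight = 2.
  m = 1110 → c = 10100000, weight = 2.
  m = 0001 → c = 11001001, weight = 4.
  m = 1001 → c = 00101101, weight = 4.
  m = 0101 → c = 01011010, weight = 4.
  m = 1101 → c = 10111110, weight = 6.
  m = 0011 → c = 00011110, weight = 4.
  m = 1011 → c = 11111010, weight = 6.
  m = 0111 → c = 10001101, weight = 4.
  m = 1111 → c = 01101001, weight = 4.
Tally weights:
  weight 0: 1 codewords.
  weight 2: 2 codewords.
  weight 4: 9 codewords.
  weight 6: 4 codewords.
Minimum distance d = smallest w > 0 with A_w > 0 = 2.
Sanity: Σ A_w = 16 = 2^4 = 16 ✓.


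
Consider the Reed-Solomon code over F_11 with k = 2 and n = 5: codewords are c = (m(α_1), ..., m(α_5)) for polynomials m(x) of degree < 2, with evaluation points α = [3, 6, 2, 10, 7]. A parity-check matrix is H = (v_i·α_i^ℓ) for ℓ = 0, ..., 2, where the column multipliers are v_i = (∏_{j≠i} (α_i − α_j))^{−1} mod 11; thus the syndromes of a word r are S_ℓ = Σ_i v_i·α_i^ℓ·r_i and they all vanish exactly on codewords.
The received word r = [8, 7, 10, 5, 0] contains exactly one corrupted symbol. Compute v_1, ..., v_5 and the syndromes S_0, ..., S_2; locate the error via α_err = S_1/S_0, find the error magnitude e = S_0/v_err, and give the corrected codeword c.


S = (4, 2, 1), error at position 2, error magnitude e = 5, c = [8, 2, 10, 5, 0].

Step 1: column multipliers v_i = (∏_{j≠i}(α_i − α_j))^{−1} mod 11.
  i = 1 (α = 3): (3−6)(3−2)(3−10)(3−7) = (−3)·1·(−7)·(−4) = −84 ≡ 4, so v_1 = 4^{−1} = 3 (mod 11).
  i = 2 (α = 6): (6−3)(6−2)(6−10)(6−7) = 3·4·(−4)·(−1) = 48 ≡ 4, so v_2 = 4^{−1} = 3 (mod 11).
  i = 3 (α = 2): (2−3)(2−6)(2−10)(2−7) = (−1)·(−4)·(−8)·(−5) = 160 ≡ 6, so v_3 = 6^{−1} = 2 (mod 11).
  i = 4 (α = 10): (10−3)(10−6)(10−2)(10−7) = 7·4·8·3 = 672 ≡ 1, so v_4 = 1^{−1} = 1 (mod 11).
  i = 5 (α = 7): (7−3)(7−6)(7−2)(7−10) = 4·1·5·(−3) = −60 ≡ 6, so v_5 = 6^{−1} = 2 (mod 11).
  v = [3, 3, 2, 1, 2].
Step 2: syndromes of r = [8, 7, 10, 5, 0] (all sums mod 11).
  S_0 = Σ v_i r_i = 3·8 + 3·7 + 2·10 + 1·5 + 2·0 = 70 ≡ 4.
  S_1 = Σ v_i α_i r_i = 3·3·8 + 3·6·7 + 2·2·10 + 1·10·5 + 2·7·0 = 288 ≡ 2.
  α_i^2 mod 11 = [9, 3, 4, 1, 5].
  S_2 = Σ v_i α_i^2 r_i = 3·9·8 + 3·3·7 + 2·4·10 + 1·1·5 + 2·5·0 = 364 ≡ 1.
  S = (4, 2, 1) ≠ 0, so r is not a codeword (an error is present).
Step 3: locate the error. For a single error e at position i, S_ℓ = v_i·e·α_i^ℓ, so α_err = S_1/S_0.
  S_0^{−1} = 4^{−1} = 3 (mod 11), so α_err = 2·3 = 6 ≡ 6 = α_2. Error position i = 2.
  Consistency check: S_2/S_1 = 1·6 = 6 ≡ 6 = α_err ✓ (single-error assumption holds).
Step 4: error magnitude e = S_0/v_2 = S_0·∏_{j≠2}(α_2 − α_j) = 4·4 = 16 ≡ 5 (mod 11).
Step 5: correct position 2: c_2 = r_2 − e = 7 − 5 ≡ 2 (mod 11). Hence c = [8, 2, 10, 5, 0].
  Check: interpolating c through the α_i gives m(x) = 3 + 9·x (degree < 2) with m(α_i) = c_i for every i, so c is indeed a codeword.


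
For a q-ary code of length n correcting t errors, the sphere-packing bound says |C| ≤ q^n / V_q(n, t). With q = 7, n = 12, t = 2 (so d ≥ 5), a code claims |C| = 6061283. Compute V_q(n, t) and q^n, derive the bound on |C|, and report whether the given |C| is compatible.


V_q(n, t) = 2449, q^n = 13841287201, Hamming bound = 5651811, |C| = 6061283 > bound (violated).

Step 1: Compute V_q(n, t) = Σ_{j=0}^2 C(n, j) (q−1)^j.
  j = 0: C(12,0)·(6)^0 = 1·1 = 1.
  j = 1: C(12,1)·(6)^1 = 12·6 = 72.
  j = 2: C(12,2)·(6)^2 = 66·36 = 2376.
  V_q(n, t) = 1 + 72 + 2376 = 2449.
Step 2: q^n = 7^12 = 13841287201.
Step 3: Hamming bound ⌊q^n / V_q(n,t)⌋ = ⌊13841287201/2449⌋ = 5651811.
Step 4: Compare |C| = 6061283 to 5651811: violated.
The claimed |C| lies above the Hamming bound, so no 7-ary code of length 12 with d ≥ 5 can have 6061283 codewords.


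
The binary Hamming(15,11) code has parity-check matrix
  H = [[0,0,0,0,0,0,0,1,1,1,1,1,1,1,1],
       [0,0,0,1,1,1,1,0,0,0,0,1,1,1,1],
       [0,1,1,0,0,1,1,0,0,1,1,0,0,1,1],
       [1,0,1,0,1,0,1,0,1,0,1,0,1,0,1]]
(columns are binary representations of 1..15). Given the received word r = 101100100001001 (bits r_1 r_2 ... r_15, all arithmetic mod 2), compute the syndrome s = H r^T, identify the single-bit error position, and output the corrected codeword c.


s = (0, 0, 1, 0)^T, error position = 2, corrected codeword c = 111100100001001

Compute s = H r^T mod 2 one row at a time:
  s_1 = 0 + 0 + 0 + 0 + 1 + 0 + 0 + 1 = 2 ≡ 0 (mod 2).
  s_2 = 1 + 0 + 0 + 1 + 1 + 0 + 0 + 1 = 4 ≡ 0 (mod 2).
  s_3 = 0 + 1 + 0 + 1 + 0 + 0 + 0 + 1 = 3 ≡ 1 (mod 2).
  s_4 = 1 + 1 + 0 + 1 + 0 + 0 + 0 + 1 = 4 ≡ 0 (mod 2).
s = (0, 0, 1, 0)^T — this equals column 2 of H (binary 0010), so error is at position 2.
Correct: flip bit 2 of r = 101100100001001 to get c = 111100100001001.


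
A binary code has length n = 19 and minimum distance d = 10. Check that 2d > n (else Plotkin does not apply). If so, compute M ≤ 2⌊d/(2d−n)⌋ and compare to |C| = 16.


Plotkin bound M ≤ 20; given |C| = 16 ≤ bound (satisfied).

Check applicability: 2d = 20, n = 19.
2d − n = 1 > 0, so Plotkin applies.
Compute d/(2d−n) = 10/1 ≈ 10.0000.
⌊d/(2d−n)⌋ = 10.
Plotkin bound: M ≤ 2·10 = 20.
Given |C| = 16, check: satisfied.
This |C| is below the Plotkin bound.


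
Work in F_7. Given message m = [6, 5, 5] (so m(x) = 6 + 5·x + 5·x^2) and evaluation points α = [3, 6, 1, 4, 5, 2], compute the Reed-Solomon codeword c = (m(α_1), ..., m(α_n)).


c = [3, 6, 2, 1, 2, 1]

Message polynomial: m(x) = 6 + 5·x + 5·x^2 (mod 7).
For each evaluation point α_i, compute m(α_i) mod 7:
  α_1 = 3: Horner steps 5 → 6 → 3, so m(3) = 3.
  α_2 = 6: Horner steps 5 → 0 → 6, so m(6) = 6.
  α_3 = 1: Horner steps 5 → 3 → 2, so m(1) = 2.
  α_4 = 4: Horner steps 5 → 4 → 1, so m(4) = 1.
  α_5 = 5: Horner steps 5 → 2 → 2, so m(5) = 2.
  α_6 = 2: Horner steps 5 → 1 → 1, so m(2) = 1.
Codeword c = [3, 6, 2, 1, 2, 1] ∈ F_7^6.


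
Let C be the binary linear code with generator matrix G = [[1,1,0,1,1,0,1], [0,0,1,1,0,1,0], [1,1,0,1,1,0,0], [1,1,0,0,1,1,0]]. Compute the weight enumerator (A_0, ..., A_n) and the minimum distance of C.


Weight distribution: A_0 = 1, A_1 = 2, A_2 = 2, A_3 = 2, A_4 = 3, A_5 = 4, A_6 = 2. Minimum distance d = 1.

Enumerate all 2^4 = 16 messages m ∈ F_2^4.
For each, compute codeword c = mG in F_2^7, then tally its weight.
  m = 0000 → c = 0000000, weight = 0.
  m = 1000 → c = 1101101, weight = 5.
  m = 0100 → c = 0011010, weight = 3.
  m = 1100 → c = 1110111, weight = 6.
  m = 0010 → c = 1101100, weight = 4.
  m = 1010 → c = 0000001, weight = 1.
  m = 0110 → c = 1110110, weight = 5.
  m = 1110 → c = 0011011, weight = 4.
  m = 0001 → c = 1100110, weight = 4.
  m = 1001 → c = 0001011, weight = 3.
  m = 0101 → c = 1111100, weight = 5.
  m = 1101 → c = 0010001, weight = 2.
  m = 0011 → c = 0001010, weight = 2.
  m = 1011 → c = 1100111, weight = 5.
  m = 0111 → c = 0010000, weight = 1.
  m = 1111 → c = 1111101, weight = 6.
Tally weights:
  weight 0: 1 codewords.
  weight 1: 2 codewords.
  weight 2: 2 codewords.
  weight 3: 2 codewords.
  weight 4: 3 codewords.
  weight 5: 4 codewords.
  weight 6: 2 codewords.
Minimum distance d = smallest w > 0 with A_w > 0 = 1.
Sanity: Σ A_w = 16 = 2^4 = 16 ✓.


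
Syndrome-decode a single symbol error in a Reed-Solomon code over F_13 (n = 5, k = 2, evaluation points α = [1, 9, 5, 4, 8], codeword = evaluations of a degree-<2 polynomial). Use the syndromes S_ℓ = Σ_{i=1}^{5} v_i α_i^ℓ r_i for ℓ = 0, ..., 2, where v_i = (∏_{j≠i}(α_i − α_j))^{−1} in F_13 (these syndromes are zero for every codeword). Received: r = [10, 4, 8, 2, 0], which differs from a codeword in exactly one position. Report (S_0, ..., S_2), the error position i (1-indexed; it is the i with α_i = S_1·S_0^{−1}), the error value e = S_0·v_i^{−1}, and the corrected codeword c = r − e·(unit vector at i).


S = (6, 2, 5), error at position 2, error magnitude e = 11, c = [10, 6, 8, 2, 0].

Step 1: column multipliers v_i = (∏_{j≠i}(α_i − α_j))^{−1} mod 13.
  i = 1 (α = 1): (1−9)(1−5)(1−4)(1−8) = (−8)·(−4)·(−3)·(−7) = 672 ≡ 9, so v_1 = 9^{−1} = 3 (mod 13).
  i = 2 (α = 9): (9−1)(9−5)(9−4)(9−8) = 8·4·5·1 = 160 ≡ 4, so v_2 = 4^{−1} = 10 (mod 13).
  i = 3 (α = 5): (5−1)(5−9)(5−4)(5−8) = 4·(−4)·1·(−3) = 48 ≡ 9, so v_3 = 9^{−1} = 3 (mod 13).
  i = 4 (α = 4): (4−1)(4−9)(4−5)(4−8) = 3·(−5)·(−1)·(−4) = −60 ≡ 5, so v_4 = 5^{−1} = 8 (mod 13).
  i = 5 (α = 8): (8−1)(8−9)(8−5)(8−4) = 7·(−1)·3·4 = −84 ≡ 7, so v_5 = 7^{−1} = 2 (mod 13).
  v = [3, 10, 3, 8, 2].
Step 2: syndromes of r = [10, 4, 8, 2, 0] (all sums mod 13).
  S_0 = Σ v_i r_i = 3·10 + 10·4 + 3·8 + 8·2 + 2·0 = 110 ≡ 6.
  S_1 = Σ v_i α_i r_i = 3·1·10 + 10·9·4 + 3·5·8 + 8·4·2 + 2·8·0 = 574 ≡ 2.
  α_i^2 mod 13 = [1, 3, 12, 3, 12].
  S_2 = Σ v_i α_i^2 r_i = 3·1·10 + 10·3·4 + 3·12·8 + 8·3·2 + 2·12·0 = 486 ≡ 5.
  S = (6, 2, 5) ≠ 0, so r is not a codeword (an error is present).
Step 3: locate the error. For a single error e at position i, S_ℓ = v_i·e·α_i^ℓ, so α_err = S_1/S_0.
  S_0^{−1} = 6^{−1} = 11 (mod 13), so α_err = 2·11 = 22 ≡ 9 = α_2. Error position i = 2.
  Consistency check: S_2/S_1 = 5·7 = 35 ≡ 9 = α_err ✓ (single-error assumption holds).
Step 4: error magnitude e = S_0/v_2 = S_0·∏_{j≠2}(α_2 − α_j) = 6·4 = 24 ≡ 11 (mod 13).
Step 5: correct position 2: c_2 = r_2 − e = 4 − 11 ≡ 6 (mod 13). Hence c = [10, 6, 8, 2, 0].
  Check: interpolating c through the α_i gives m(x) = 4 + 6·x (degree < 2) with m(α_i) = c_i for every i, so c is indeed a codeword.


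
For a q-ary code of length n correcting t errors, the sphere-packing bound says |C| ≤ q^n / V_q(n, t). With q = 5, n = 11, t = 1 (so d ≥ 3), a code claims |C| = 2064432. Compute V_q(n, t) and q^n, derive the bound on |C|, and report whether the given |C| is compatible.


V_q(n, t) = 45, q^n = 48828125, Hamming bound = 1085069, |C| = 2064432 > bound (violated).

Step 1: Compute V_q(n, t) = Σ_{j=0}^1 C(n, j) (q−1)^j.
  j = 0: C(11,0)·(4)^0 = 1·1 = 1.
  j = 1: C(11,1)·(4)^1 = 11·4 = 44.
  V_q(n, t) = 1 + 44 = 45.
Step 2: q^n = 5^11 = 48828125.
Step 3: Hamming bound ⌊q^n / V_q(n,t)⌋ = ⌊48828125/45⌋ = 1085069.
Step 4: Compare |C| = 2064432 to 1085069: violated.
The claimed |C| lies above the Hamming bound, so no 5-ary code of length 11 with d ≥ 3 can have 2064432 codewords.


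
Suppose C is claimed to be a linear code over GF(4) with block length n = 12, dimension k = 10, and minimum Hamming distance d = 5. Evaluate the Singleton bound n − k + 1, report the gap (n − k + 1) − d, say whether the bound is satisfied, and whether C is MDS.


Singleton RHS = n − k + 1 = 3, slack = -2, bound violated (no such code; not MDS).

Singleton bound: d ≤ n − k + 1.
Here n = 12, k = 10, so n − k + 1 = 3.
Given d = 5, check d ≤ 3: NO.
Slack = (n − k + 1) − d = -2.
The slack is negative: d = 5 exceeds n − k + 1 = 3 by 2, so the Singleton bound is violated and no linear [12, 10, 5]_4 code can exist. In particular it is not MDS (MDS requires d = n − k + 1 exactly).
Description: the claimed parameters are [12, 10, 5]_4; such a code would be impossible (violates the Singleton bound).


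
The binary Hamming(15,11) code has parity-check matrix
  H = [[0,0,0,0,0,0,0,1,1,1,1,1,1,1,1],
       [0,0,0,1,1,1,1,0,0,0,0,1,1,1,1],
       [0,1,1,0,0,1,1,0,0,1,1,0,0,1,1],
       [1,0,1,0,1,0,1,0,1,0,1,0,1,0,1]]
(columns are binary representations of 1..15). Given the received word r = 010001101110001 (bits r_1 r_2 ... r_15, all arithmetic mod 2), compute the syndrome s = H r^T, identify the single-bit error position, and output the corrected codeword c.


s = (0, 1, 0, 0)^T, error position = 4, corrected codeword c = 010101101110001

Compute s = H r^T mod 2 one row at a time:
  s_1 = 0 + 1 + 1 + 1 + 0 + 0 + 0 + 1 = 4 ≡ 0 (mod 2).
  s_2 = 0 + 0 + 1 + 1 + 0 + 0 + 0 + 1 = 3 ≡ 1 (mod 2).
  s_3 = 1 + 0 + 1 + 1 + 1 + 1 + 0 + 1 = 6 ≡ 0 (mod 2).
  s_4 = 0 + 0 + 0 + 1 + 1 + 1 + 0 + 1 = 4 ≡ 0 (mod 2).
s = (0, 1, 0, 0)^T — this equals column 4 of H (binary 0100), so error is at position 4.
Correct: flip bit 4 of r = 010001101110001 to get c = 010101101110001.


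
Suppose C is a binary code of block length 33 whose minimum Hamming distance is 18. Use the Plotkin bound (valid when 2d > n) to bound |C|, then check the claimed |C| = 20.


Plotkin bound M ≤ 12; given |C| = 20 > bound (violated).

Check applicability: 2d = 36, n = 33.
2d − n = 3 > 0, so Plotkin applies.
Compute d/(2d−n) = 18/3 ≈ 6.0000.
⌊d/(2d−n)⌋ = 6.
Plotkin bound: M ≤ 2·6 = 12.
Given |C| = 20, check: VIOLATED.
This |C| is above the Plotkin bound, so no binary code with n = 33, d = 18 and 20 codewords exists.


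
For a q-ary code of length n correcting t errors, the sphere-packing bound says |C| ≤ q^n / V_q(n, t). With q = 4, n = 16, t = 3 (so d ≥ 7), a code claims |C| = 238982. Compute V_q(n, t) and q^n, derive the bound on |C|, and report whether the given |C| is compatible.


V_q(n, t) = 16249, q^n = 4294967296, Hamming bound = 264321, |C| = 238982 ≤ bound (satisfied).

Step 1: Compute V_q(n, t) = Σ_{j=0}^3 C(n, j) (q−1)^j.
  j = 0: C(16,0)·(3)^0 = 1·1 = 1.
  j = 1: C(16,1)·(3)^1 = 16·3 = 48.
  j = 2: C(16,2)·(3)^2 = 120·9 = 1080.
  j = 3: C(16,3)·(3)^3 = 560·27 = 15120.
  V_q(n, t) = 1 + 48 + 1080 + 15120 = 16249.
Step 2: q^n = 4^16 = 4294967296.
Step 3: Hamming bound ⌊q^n / V_q(n,t)⌋ = ⌊4294967296/16249⌋ = 264321.
Step 4: Compare |C| = 238982 to 264321: satisfied.
The claimed |C| lies below the Hamming bound.


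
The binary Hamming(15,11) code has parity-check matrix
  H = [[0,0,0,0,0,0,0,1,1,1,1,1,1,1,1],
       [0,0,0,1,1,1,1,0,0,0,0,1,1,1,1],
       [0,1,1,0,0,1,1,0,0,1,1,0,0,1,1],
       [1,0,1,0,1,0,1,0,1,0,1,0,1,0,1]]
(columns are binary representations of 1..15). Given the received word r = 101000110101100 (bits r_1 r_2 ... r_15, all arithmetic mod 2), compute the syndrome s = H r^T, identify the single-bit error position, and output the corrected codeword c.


s = (0, 1, 1, 0)^T, error position = 6, corrected codeword c = 101001110101100

Compute s = H r^T mod 2 one row at a time:
  s_1 = 1 + 0 + 1 + 0 + 1 + 1 + 0 + 0 = 4 ≡ 0 (mod 2).
  s_2 = 0 + 0 + 0 + 1 + 1 + 1 + 0 + 0 = 3 ≡ 1 (mod 2).
  s_3 = 0 + 1 + 0 + 1 + 1 + 0 + 0 + 0 = 3 ≡ 1 (mod 2).
  s_4 = 1 + 1 + 0 + 1 + 0 + 0 + 1 + 0 = 4 ≡ 0 (mod 2).
s = (0, 1, 1, 0)^T — this equals column 6 of H (binary 0110), so error is at position 6.
Correct: flip bit 6 of r = 101000110101100 to get c = 101001110101100.


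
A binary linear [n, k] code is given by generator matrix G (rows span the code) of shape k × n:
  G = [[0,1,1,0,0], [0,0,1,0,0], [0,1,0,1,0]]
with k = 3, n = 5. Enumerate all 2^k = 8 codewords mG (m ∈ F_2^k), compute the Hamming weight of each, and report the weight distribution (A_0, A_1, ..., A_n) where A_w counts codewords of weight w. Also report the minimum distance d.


Weight distribution: A_0 = 1, A_1 = 3, A_2 = 3, A_3 = 1. Minimum distance d = 1.

Enumerate all 2^3 = 8 messages m ∈ F_2^3.
For each, compute codeword c = mG in F_2^5, then tally its weight.
  m = 000 → c = 00000, weight = 0.
  m = 100 → c = 01100, weight = 2.
  m = 010 → c = 00100, weight = 1.
  m = 110 → c = 01000, weight = 1.
  m = 001 → c = 01010, weight = 2.
  m = 101 → c = 00110, weight = 2.
  m = 011 → c = 01110, weight = 3.
  m = 111 → c = 00010, weight = 1.
Tally weights:
  weight 0: 1 codewords.
  weight 1: 3 codewords.
  weight 2: 3 codewords.
  weight 3: 1 codewords.
Minimum distance d = smallest w > 0 with A_w > 0 = 1.
Sanity: Σ A_w = 8 = 2^3 = 8 ✓.


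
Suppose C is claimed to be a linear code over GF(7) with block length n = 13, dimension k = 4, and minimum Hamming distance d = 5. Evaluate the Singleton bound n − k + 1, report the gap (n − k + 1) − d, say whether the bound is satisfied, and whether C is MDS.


Singleton RHS = n − k + 1 = 10, slack = 5, bound satisfied, not MDS.

Singleton bound: d ≤ n − k + 1.
Here n = 13, k = 4, so n − k + 1 = 10.
Given d = 5, check d ≤ 10: YES.
Slack = (n − k + 1) − d = 5.
The code is NOT MDS (slack = 5 > 0).
Description: the claimed parameters are [13, 4, 5]_7; such a code would be non-MDS.


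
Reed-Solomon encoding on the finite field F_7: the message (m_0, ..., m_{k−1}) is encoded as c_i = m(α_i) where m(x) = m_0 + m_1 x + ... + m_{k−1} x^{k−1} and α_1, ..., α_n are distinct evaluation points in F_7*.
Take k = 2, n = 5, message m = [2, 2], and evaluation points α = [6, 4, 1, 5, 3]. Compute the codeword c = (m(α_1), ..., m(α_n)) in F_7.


c = [0, 3, 4, 5, 1]

Message polynomial: m(x) = 2 + 2·x (mod 7).
For each evaluation point α_i, compute m(α_i) mod 7:
  α_1 = 6: Horner steps 2 → 0, so m(6) = 0.
  α_2 = 4: Horner steps 2 → 3, so m(4) = 3.
  α_3 = 1: Horner steps 2 → 4, so m(1) = 4.
  α_4 = 5: Horner steps 2 → 5, so m(5) = 5.
  α_5 = 3: Horner steps 2 → 1, so m(3) = 1.
Codeword c = [0, 3, 4, 5, 1] ∈ F_7^5.


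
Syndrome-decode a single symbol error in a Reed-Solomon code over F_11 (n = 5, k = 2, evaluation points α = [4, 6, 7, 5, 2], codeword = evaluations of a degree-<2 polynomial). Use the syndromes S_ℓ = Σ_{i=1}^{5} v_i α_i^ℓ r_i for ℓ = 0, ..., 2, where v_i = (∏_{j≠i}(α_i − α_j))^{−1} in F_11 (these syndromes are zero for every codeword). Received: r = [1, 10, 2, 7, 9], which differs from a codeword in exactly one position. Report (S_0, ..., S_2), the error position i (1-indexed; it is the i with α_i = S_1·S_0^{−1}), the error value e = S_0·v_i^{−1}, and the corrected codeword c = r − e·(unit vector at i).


S = (3, 1, 4), error at position 1, error magnitude e = 8, c = [4, 10, 2, 7, 9].

Step 1: column multipliers v_i = (∏_{j≠i}(α_i − α_j))^{−1} mod 11.
  i = 1 (α = 4): (4−6)(4−7)(4−5)(4−2) = (−2)·(−3)·(−1)·2 = −12 ≡ 10, so v_1 = 10^{−1} = 10 (mod 11).
  i = 2 (α = 6): (6−4)(6−7)(6−5)(6−2) = 2·(−1)·1·4 = −8 ≡ 3, so v_2 = 3^{−1} = 4 (mod 11).
  i = 3 (α = 7): (7−4)(7−6)(7−5)(7−2) = 3·1·2·5 = 30 ≡ 8, so v_3 = 8^{−1} = 7 (mod 11).
  i = 4 (α = 5): (5−4)(5−6)(5−7)(5−2) = 1·(−1)·(−2)·3 = 6 ≡ 6, so v_4 = 6^{−1} = 2 (mod 11).
  i = 5 (α = 2): (2−4)(2−6)(2−7)(2−5) = (−2)·(−4)·(−5)·(−3) = 120 ≡ 10, so v_5 = 10^{−1} = 10 (mod 11).
  v = [10, 4, 7, 2, 10].
Step 2: syndromes of r = [1, 10, 2, 7, 9] (all sums mod 11).
  S_0 = Σ v_i r_i = 10·1 + 4·10 + 7·2 + 2·7 + 10·9 = 168 ≡ 3.
  S_1 = Σ v_i α_i r_i = 10·4·1 + 4·6·10 + 7·7·2 + 2·5·7 + 10·2·9 = 628 ≡ 1.
  α_i^2 mod 11 = [5, 3, 5, 3, 4].
  S_2 = Σ v_i α_i^2 r_i = 10·5·1 + 4·3·10 + 7·5·2 + 2·3·7 + 10·4·9 = 642 ≡ 4.
  S = (3, 1, 4) ≠ 0, so r is not a codeword (an error is present).
Step 3: locate the error. For a single error e at position i, S_ℓ = v_i·e·α_i^ℓ, so α_err = S_1/S_0.
  S_0^{−1} = 3^{−1} = 4 (mod 11), so α_err = 1·4 = 4 ≡ 4 = α_1. Error position i = 1.
  Consistency check: S_2/S_1 = 4·1 = 4 ≡ 4 = α_err ✓ (single-error assumption holds).
Step 4: error magnitude e = S_0/v_1 = S_0·∏_{j≠1}(α_1 − α_j) = 3·10 = 30 ≡ 8 (mod 11).
Step 5: correct position 1: c_1 = r_1 − e = 1 − 8 ≡ 4 (mod 11). Hence c = [4, 10, 2, 7, 9].
  Check: interpolating c through the α_i gives m(x) = 3 + 3·x (degree < 2) with m(α_i) = c_i for every i, so c is indeed a codeword.


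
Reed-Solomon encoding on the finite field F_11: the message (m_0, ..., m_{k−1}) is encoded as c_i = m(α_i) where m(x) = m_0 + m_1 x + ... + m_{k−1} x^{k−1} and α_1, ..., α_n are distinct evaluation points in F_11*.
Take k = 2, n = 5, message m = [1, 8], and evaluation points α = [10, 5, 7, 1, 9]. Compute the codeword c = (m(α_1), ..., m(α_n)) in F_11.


c = [4, 8, 2, 9, 7]

Message polynomial: m(x) = 1 + 8·x (mod 11).
For each evaluation point α_i, compute m(α_i) mod 11:
  α_1 = 10: Horner steps 8 → 4, so m(10) = 4.
  α_2 = 5: Horner steps 8 → 8, so m(5) = 8.
  α_3 = 7: Horner steps 8 → 2, so m(7) = 2.
  α_4 = 1: Horner steps 8 → 9, so m(1) = 9.
  α_5 = 9: Horner steps 8 → 7, so m(9) = 7.
Codeword c = [4, 8, 2, 9, 7] ∈ F_11^5.


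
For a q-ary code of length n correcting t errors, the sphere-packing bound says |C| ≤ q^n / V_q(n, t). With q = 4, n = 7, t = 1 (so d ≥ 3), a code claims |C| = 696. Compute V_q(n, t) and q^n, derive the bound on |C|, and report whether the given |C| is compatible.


V_q(n, t) = 22, q^n = 16384, Hamming bound = 744, |C| = 696 ≤ bound (satisfied).

Step 1: Compute V_q(n, t) = Σ_{j=0}^1 C(n, j) (q−1)^j.
  j = 0: C(7,0)·(3)^0 = 1·1 = 1.
  j = 1: C(7,1)·(3)^1 = 7·3 = 21.
  V_q(n, t) = 1 + 21 = 22.
Step 2: q^n = 4^7 = 16384.
Step 3: Hamming bound ⌊q^n / V_q(n,t)⌋ = ⌊16384/22⌋ = 744.
Step 4: Compare |C| = 696 to 744: satisfied.
The claimed |C| lies below the Hamming bound.


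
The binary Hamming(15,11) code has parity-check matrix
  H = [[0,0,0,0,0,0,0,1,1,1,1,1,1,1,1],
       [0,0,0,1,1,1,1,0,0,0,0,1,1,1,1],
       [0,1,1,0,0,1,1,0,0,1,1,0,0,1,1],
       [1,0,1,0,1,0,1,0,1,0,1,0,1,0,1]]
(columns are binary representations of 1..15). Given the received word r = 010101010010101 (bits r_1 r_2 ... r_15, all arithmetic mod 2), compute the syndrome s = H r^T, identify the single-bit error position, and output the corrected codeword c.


s = (0, 0, 0, 1)^T, error position = 1, corrected codeword c = 110101010010101

Compute s = H r^T mod 2 one row at a time:
  s_1 = 1 + 0 + 0 + 1 + 0 + 1 + 0 + 1 = 4 ≡ 0 (mod 2).
  s_2 = 1 + 0 + 1 + 0 + 0 + 1 + 0 + 1 = 4 ≡ 0 (mod 2).
  s_3 = 1 + 0 + 1 + 0 + 0 + 1 + 0 + 1 = 4 ≡ 0 (mod 2).
  s_4 = 0 + 0 + 0 + 0 + 0 + 1 + 1 + 1 = 3 ≡ 1 (mod 2).
s = (0, 0, 0, 1)^T — this equals column 1 of H (binary 0001), so error is at position 1.
Correct: flip bit 1 of r = 010101010010101 to get c = 110101010010101.


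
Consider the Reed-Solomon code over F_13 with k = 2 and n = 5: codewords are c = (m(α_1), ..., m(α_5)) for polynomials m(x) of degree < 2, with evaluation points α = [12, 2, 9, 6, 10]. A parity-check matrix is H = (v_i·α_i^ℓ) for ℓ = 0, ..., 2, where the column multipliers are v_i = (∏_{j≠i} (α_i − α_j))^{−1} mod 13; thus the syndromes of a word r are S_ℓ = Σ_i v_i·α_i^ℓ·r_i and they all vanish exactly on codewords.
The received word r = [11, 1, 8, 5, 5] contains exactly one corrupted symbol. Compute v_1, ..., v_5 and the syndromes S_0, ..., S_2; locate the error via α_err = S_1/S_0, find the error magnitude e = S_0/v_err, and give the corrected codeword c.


S = (9, 12, 3), error at position 5, error magnitude e = 9, c = [11, 1, 8, 5, 9].

Step 1: column multipliers v_i = (∏_{j≠i}(α_i − α_j))^{−1} mod 13.
  i = 1 (α = 12): (12−2)(12−9)(12−6)(12−10) = 10·3·6·2 = 360 ≡ 9, so v_1 = 9^{−1} = 3 (mod 13).
  i = 2 (α = 2): (2−12)(2−9)(2−6)(2−10) = (−10)·(−7)·(−4)·(−8) = 2240 ≡ 4, so v_2 = 4^{−1} = 10 (mod 13).
  i = 3 (α = 9): (9−12)(9−2)(9−6)(9−10) = (−3)·7·3·(−1) = 63 ≡ 11, so v_3 = 11^{−1} = 6 (mod 13).
  i = 4 (α = 6): (6−12)(6−2)(6−9)(6−10) = (−6)·4·(−3)·(−4) = −288 ≡ 11, so v_4 = 11^{−1} = 6 (mod 13).
  i = 5 (α = 10): (10−12)(10−2)(10−9)(10−6) = (−2)·8·1·4 = −64 ≡ 1, so v_5 = 1^{−1} = 1 (mod 13).
  v = [3, 10, 6, 6, 1].
Step 2: syndromes of r = [11, 1, 8, 5, 5] (all sums mod 13).
  S_0 = Σ v_i r_i = 3·11 + 10·1 + 6·8 + 6·5 + 1·5 = 126 ≡ 9.
  S_1 = Σ v_i α_i r_i = 3·12·11 + 10·2·1 + 6·9·8 + 6·6·5 + 1·10·5 = 1078 ≡ 12.
  α_i^2 mod 13 = [1, 4, 3, 10, 9].
  S_2 = Σ v_i α_i^2 r_i = 3·1·11 + 10·4·1 + 6·3·8 + 6·10·5 + 1·9·5 = 562 ≡ 3.
  S = (9, 12, 3) ≠ 0, so r is not a codeword (an error is present).
Step 3: locate the error. For a single error e at position i, S_ℓ = v_i·e·α_i^ℓ, so α_err = S_1/S_0.
  S_0^{−1} = 9^{−1} = 3 (mod 13), so α_err = 12·3 = 36 ≡ 10 = α_5. Error position i = 5.
  Consistency check: S_2/S_1 = 3·12 = 36 ≡ 10 = α_err ✓ (single-error assumption holds).
Step 4: error magnitude e = S_0/v_5 = S_0·∏_{j≠5}(α_5 − α_j) = 9·1 = 9 ≡ 9 (mod 13).
Step 5: correct position 5: c_5 = r_5 − e = 5 − 9 ≡ 9 (mod 13). Hence c = [11, 1, 8, 5, 9].
  Check: interpolating c through the α_i gives m(x) = 12 + 1·x (degree < 2) with m(α_i) = c_i for every i, so c is indeed a codeword.


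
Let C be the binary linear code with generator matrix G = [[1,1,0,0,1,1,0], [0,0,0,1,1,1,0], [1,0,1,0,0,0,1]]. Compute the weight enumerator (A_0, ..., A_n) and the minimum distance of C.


Weight distribution: A_0 = 1, A_3 = 3, A_4 = 2, A_5 = 1, A_6 = 1. Minimum distance d = 3.

Enumerate all 2^3 = 8 messages m ∈ F_2^3.
For each, compute codeword c = mG in F_2^7, then tally its weight.
  m = 000 → c = 0000000, weight = 0.
  m = 100 → c = 1100110, weight = 4.
  m = 010 → c = 0001110, weight = 3.
  m = 110 → c = 1101000, weight = 3.
  m = 001 → c = 1010001, weight = 3.
  m = 101 → c = 0110111, weight = 5.
  m = 011 → c = 1011111, weight = 6.
  m = 111 → c = 0111001, weight = 4.
Tally weights:
  weight 0: 1 codewords.
  weight 3: 3 codewords.
  weight 4: 2 codewords.
  weight 5: 1 codewords.
  weight 6: 1 codewords.
Minimum distance d = smallest w > 0 with A_w > 0 = 3.
Sanity: Σ A_w = 8 = 2^3 = 8 ✓.


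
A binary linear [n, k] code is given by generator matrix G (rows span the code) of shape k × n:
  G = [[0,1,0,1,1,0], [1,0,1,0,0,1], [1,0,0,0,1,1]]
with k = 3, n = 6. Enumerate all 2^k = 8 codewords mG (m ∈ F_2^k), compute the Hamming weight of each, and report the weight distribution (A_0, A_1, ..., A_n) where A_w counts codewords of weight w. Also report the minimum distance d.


Weight distribution: A_0 = 1, A_2 = 1, A_3 = 4, A_4 = 1, A_6 = 1. Minimum distance d = 2.

Enumerate all 2^3 = 8 messages m ∈ F_2^3.
For each, compute codeword c = mG in F_2^6, then tally its weight.
  m = 000 → c = 000000, weight = 0.
  m = 100 → c = 010110, weight = 3.
  m = 010 → c = 101001, weight = 3.
  m = 110 → c = 111111, weight = 6.
  m = 001 → c = 100011, weight = 3.
  m = 101 → c = 110101, weight = 4.
  m = 011 → c = 001010, weight = 2.
  m = 111 → c = 011100, weight = 3.
Tally weights:
  weight 0: 1 codewords.
  weight 2: 1 codewords.
  weight 3: 4 codewords.
  weight 4: 1 codewords.
  weight 6: 1 codewords.
Minimum distance d = smallest w > 0 with A_w > 0 = 2.
Sanity: Σ A_w = 8 = 2^3 = 8 ✓.
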